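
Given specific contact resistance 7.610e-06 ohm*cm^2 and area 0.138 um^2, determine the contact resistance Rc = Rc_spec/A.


Step 1: Convert area to cm^2: 0.138 um^2 = 1.3800e-09 cm^2
Step 2: Rc = Rc_spec / A = 7.610e-06 / 1.3800e-09
Step 3: Rc = 5.51e+03 ohms

5.51e+03


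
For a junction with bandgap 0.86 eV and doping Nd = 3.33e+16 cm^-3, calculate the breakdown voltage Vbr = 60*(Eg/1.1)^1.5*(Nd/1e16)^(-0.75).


Step 1: Eg/1.1 = 0.86/1.1 = 0.781818
Step 2: (Eg/1.1)^1.5 = 0.781818^1.5 = 0.691287
Step 3: (Nd/1e16)^(-0.75) = (3.33)^(-0.75) = 0.405664
Step 4: Vbr = 60 * 0.691287 * 0.405664 = 16.8 V

16.8


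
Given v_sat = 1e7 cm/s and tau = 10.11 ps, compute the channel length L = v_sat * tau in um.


Step 1: tau in seconds = 10.11 ps * 1e-12 = 1.0110e-11 s
Step 2: L = v_sat * tau = 1e7 * 1.0110e-11 = 1.0110e-04 cm
Step 3: L in um = 1.0110e-04 * 1e4 = 1.011 um

1.011


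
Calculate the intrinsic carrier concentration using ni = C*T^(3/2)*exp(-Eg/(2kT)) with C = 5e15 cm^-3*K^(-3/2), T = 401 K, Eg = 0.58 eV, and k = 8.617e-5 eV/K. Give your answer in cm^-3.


Step 1: Compute kT = 8.617e-5 * 401 = 0.03455417 eV
Step 2: Exponent = -Eg/(2kT) = -0.58/(2*0.03455417) = -8.39262
Step 3: T^(3/2) = 401^1.5 = 8030.02
Step 4: ni = 5e15 * 8030.02 * exp(-8.39262) = 9.10e+15 cm^-3

9.10e+15


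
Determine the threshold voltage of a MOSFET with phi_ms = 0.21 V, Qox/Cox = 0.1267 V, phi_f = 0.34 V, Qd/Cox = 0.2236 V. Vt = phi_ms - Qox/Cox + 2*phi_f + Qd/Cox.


Step 1: Vt = phi_ms - Qox/Cox + 2*phi_f + Qd/Cox
Step 2: Vt = 0.21 - 0.1267 + 2*0.34 + 0.2236
Step 3: Vt = 0.21 - 0.1267 + 0.68 + 0.2236
Step 4: Vt = 0.9869 V

0.9869


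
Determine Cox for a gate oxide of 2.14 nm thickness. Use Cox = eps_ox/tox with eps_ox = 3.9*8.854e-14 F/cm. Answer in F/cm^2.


Step 1: eps_ox = 3.9 * 8.854e-14 = 3.45306e-13 F/cm
Step 2: tox in cm = 2.14 nm * 1e-7 = 2.1400e-07 cm
Step 3: Cox = 3.45306e-13 / 2.1400e-07 = 1.61e-06 F/cm^2

1.61e-06


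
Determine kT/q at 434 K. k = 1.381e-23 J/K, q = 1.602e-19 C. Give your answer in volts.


Step 1: kT = 1.381e-23 * 434 = 5.99354e-21 J
Step 2: Vt = kT/q = 5.99354e-21 / 1.602e-19
Step 3: Vt = 0.03741 V

0.03741


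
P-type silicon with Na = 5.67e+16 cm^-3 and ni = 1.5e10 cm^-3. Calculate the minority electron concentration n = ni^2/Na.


Step 1: Majority hole concentration p ≈ Na = 5.67e+16 cm^-3
Step 2: n = ni^2 / Na = (1.5e10)^2 / 5.67e+16
Step 3: n = 3.97e+03 cm^-3

3.97e+03


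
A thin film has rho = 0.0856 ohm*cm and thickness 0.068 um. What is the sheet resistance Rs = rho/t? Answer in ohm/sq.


Step 1: Convert thickness to cm: t = 0.068 um = 6.8000e-06 cm
Step 2: Rs = rho / t = 0.0856 / 6.8000e-06
Step 3: Rs = 12588.2 ohm/sq

12588.2


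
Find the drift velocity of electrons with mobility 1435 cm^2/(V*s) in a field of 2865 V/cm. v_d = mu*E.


Step 1: v_d = mu * E
Step 2: v_d = 1435 * 2865 = 4111275
Step 3: v_d = 4.11e+06 cm/s

4.11e+06


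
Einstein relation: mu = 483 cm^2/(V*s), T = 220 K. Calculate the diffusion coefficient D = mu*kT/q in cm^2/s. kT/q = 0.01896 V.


Step 1: D = mu * (kT/q)
Step 2: D = 483 * 0.01896
Step 3: D = 9.16 cm^2/s

9.16


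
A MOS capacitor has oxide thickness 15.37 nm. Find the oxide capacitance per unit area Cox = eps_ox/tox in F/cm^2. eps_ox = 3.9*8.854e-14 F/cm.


Step 1: eps_ox = 3.9 * 8.854e-14 = 3.45306e-13 F/cm
Step 2: tox in cm = 15.37 nm * 1e-7 = 1.5370e-06 cm
Step 3: Cox = 3.45306e-13 / 1.5370e-06 = 2.25e-07 F/cm^2

2.25e-07


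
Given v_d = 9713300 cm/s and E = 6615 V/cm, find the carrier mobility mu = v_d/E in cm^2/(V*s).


Step 1: mu = v_d / E
Step 2: mu = 9713300 / 6615
Step 3: mu = 1468.37 cm^2/(V*s)

1468.37


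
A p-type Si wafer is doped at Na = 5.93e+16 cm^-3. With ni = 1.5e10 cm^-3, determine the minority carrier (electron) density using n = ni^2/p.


Step 1: Majority hole concentration p ≈ Na = 5.93e+16 cm^-3
Step 2: n = ni^2 / Na = (1.5e10)^2 / 5.93e+16
Step 3: n = 3.79e+03 cm^-3

3.79e+03


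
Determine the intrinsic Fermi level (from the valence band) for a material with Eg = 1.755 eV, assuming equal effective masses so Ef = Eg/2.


Step 1: For an intrinsic semiconductor, the Fermi level sits at midgap.
Step 2: Ef = Eg / 2 = 1.755 / 2 = 0.8775 eV

0.8775


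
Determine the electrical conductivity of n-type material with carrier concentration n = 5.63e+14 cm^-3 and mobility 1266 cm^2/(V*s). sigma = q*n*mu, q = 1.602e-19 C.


Step 1: sigma = q * n * mu
Step 2: sigma = 1.602e-19 * 5.63e+14 * 1266
Step 3: sigma = 1.142e-01 S/cm

1.142e-01


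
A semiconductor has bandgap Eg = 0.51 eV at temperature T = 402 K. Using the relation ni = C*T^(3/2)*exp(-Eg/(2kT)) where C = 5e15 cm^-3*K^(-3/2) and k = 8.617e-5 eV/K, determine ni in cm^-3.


Step 1: Compute kT = 8.617e-5 * 402 = 0.03464034 eV
Step 2: Exponent = -Eg/(2kT) = -0.51/(2*0.03464034) = -7.36136
Step 3: T^(3/2) = 402^1.5 = 8060.07
Step 4: ni = 5e15 * 8060.07 * exp(-7.36136) = 2.56e+16 cm^-3

2.56e+16


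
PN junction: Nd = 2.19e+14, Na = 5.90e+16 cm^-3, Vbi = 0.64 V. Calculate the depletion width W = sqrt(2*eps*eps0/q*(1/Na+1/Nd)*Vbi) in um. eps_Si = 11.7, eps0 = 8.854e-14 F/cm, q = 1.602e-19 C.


Step 1: 1/Na + 1/Nd = 1/5.90e+16 + 1/2.19e+14 = 4.58316e-15
Step 2: 2*eps*eps0/q = 2*11.7*8.854e-14/1.602e-19 = 1.293281e+07
Step 3: W^2 = 1.293281e+07 * 4.58316e-15 * 0.64 = 3.79348e-08
Step 4: W = sqrt(3.79348e-08) = 1.948e-04 cm = 1.948 um

1.948


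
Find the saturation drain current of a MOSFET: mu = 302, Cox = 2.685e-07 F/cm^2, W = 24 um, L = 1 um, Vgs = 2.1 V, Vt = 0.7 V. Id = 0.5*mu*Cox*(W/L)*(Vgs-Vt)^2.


Step 1: Overdrive voltage Vov = Vgs - Vt = 2.1 - 0.7 = 1.4 V
Step 2: W/L = 24/1 = 24
Step 3: Id = 0.5 * 302 * 2.685e-07 * 24 * 1.4^2
Step 4: Id = 1.91e-03 A

1.91e-03


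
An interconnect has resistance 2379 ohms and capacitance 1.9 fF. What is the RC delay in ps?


Step 1: tau = R * C
Step 2: tau = 2379 * 1.9 fF = 2379 * 1.9e-15 F
Step 3: tau = 4.5201e-12 s = 4.5201 ps

4.5201


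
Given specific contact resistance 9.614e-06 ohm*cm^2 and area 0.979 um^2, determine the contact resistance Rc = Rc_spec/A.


Step 1: Convert area to cm^2: 0.979 um^2 = 9.7900e-09 cm^2
Step 2: Rc = Rc_spec / A = 9.614e-06 / 9.7900e-09
Step 3: Rc = 9.82e+02 ohms

9.82e+02


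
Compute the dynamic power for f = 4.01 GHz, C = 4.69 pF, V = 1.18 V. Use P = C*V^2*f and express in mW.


Step 1: V^2 = 1.18^2 = 1.3924 V^2
Step 2: P = C*V^2*f = 4.69e-12 F * 1.3924 * 4.01e9 Hz
Step 3: P = 2.618672756e-02 W
Step 4: P = 26.187 mW

26.187


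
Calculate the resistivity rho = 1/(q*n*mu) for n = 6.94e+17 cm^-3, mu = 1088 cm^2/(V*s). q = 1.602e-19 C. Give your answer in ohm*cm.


Step 1: sigma = q * n * mu = 1.602e-19 * 6.94e+17 * 1088 = 1.20963e+02 S/cm
Step 2: rho = 1 / sigma = 1 / 1.20963e+02 = 0.008267 ohm*cm

0.008267


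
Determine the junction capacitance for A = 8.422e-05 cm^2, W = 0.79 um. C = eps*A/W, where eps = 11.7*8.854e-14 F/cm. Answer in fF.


Step 1: eps_Si = 11.7 * 8.854e-14 = 1.035918e-12 F/cm
Step 2: W in cm = 0.79 * 1e-4 = 7.90e-05 cm
Step 3: C = 1.035918e-12 * 8.422e-05 / 7.90e-05 = 1.104367e-12 F
Step 4: C = 1104.37 fF

1104.37


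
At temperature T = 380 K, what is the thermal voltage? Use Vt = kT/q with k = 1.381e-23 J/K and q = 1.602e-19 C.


Step 1: kT = 1.381e-23 * 380 = 5.2478e-21 J
Step 2: Vt = kT/q = 5.2478e-21 / 1.602e-19
Step 3: Vt = 0.03276 V

0.03276


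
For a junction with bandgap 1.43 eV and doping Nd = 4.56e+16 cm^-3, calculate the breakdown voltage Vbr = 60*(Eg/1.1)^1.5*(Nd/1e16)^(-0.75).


Step 1: Eg/1.1 = 1.43/1.1 = 1.300000
Step 2: (Eg/1.1)^1.5 = 1.300000^1.5 = 1.482228
Step 3: (Nd/1e16)^(-0.75) = (4.56)^(-0.75) = 0.320462
Step 4: Vbr = 60 * 1.482228 * 0.320462 = 28.5 V

28.5


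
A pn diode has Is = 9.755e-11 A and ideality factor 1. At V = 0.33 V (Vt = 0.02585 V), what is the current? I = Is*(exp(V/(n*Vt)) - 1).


Step 1: V/(n*Vt) = 0.33/(1*0.02585) = 12.7660
Step 2: exp(12.7660) = 3.5011e+05
Step 3: I = 9.755e-11 * (3.5011e+05 - 1) = 3.42e-05 A

3.42e-05


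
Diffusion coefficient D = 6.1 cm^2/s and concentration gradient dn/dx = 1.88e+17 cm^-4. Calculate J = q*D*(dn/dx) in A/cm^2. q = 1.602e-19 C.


Step 1: J = q * D * (dn/dx)
Step 2: J = 1.602e-19 * 6.1 * 1.88e+17
Step 3: J = 1.84e-01 A/cm^2

1.84e-01


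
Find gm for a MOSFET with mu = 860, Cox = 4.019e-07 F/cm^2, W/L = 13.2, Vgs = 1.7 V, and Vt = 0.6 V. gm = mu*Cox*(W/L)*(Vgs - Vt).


Step 1: Vov = Vgs - Vt = 1.7 - 0.6 = 1.1 V
Step 2: gm = mu * Cox * (W/L) * Vov
Step 3: gm = 860 * 4.019e-07 * 13.2 * 1.1 = 5.02e-03 S

5.02e-03


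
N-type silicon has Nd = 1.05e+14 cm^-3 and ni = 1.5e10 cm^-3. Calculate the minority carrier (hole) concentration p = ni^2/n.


Step 1: Since Nd >> ni, n ≈ Nd = 1.05e+14 cm^-3
Step 2: p = ni^2 / n = (1.5e10)^2 / 1.05e+14
Step 3: p = 2.25e20 / 1.05e+14 = 2.14e+06 cm^-3

2.14e+06


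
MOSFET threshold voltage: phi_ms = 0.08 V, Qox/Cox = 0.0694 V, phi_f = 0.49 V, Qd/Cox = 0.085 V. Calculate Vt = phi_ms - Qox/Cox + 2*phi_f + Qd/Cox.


Step 1: Vt = phi_ms - Qox/Cox + 2*phi_f + Qd/Cox
Step 2: Vt = 0.08 - 0.0694 + 2*0.49 + 0.085
Step 3: Vt = 0.08 - 0.0694 + 0.98 + 0.085
Step 4: Vt = 1.0756 V

1.0756


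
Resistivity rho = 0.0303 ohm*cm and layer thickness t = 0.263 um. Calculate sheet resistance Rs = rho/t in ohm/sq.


Step 1: Convert thickness to cm: t = 0.263 um = 2.6300e-05 cm
Step 2: Rs = rho / t = 0.0303 / 2.6300e-05
Step 3: Rs = 1152.1 ohm/sq

1152.1


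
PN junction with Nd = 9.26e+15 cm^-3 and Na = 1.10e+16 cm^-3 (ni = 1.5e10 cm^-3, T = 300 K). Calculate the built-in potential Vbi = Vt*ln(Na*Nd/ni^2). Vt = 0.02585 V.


Step 1: Compute Na*Nd/ni^2 = 1.10e+16 * 9.26e+15 / (1.5e10)^2 = 4.5271e+11
Step 2: ln(4.5271e+11) = 26.8385
Step 3: Vbi = 0.02585 * 26.8385 = 0.694 V

0.694


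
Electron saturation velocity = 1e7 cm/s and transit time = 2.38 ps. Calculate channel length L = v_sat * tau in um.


Step 1: tau in seconds = 2.38 ps * 1e-12 = 2.3800e-12 s
Step 2: L = v_sat * tau = 1e7 * 2.3800e-12 = 2.3800e-05 cm
Step 3: L in um = 2.3800e-05 * 1e4 = 0.238 um

0.238


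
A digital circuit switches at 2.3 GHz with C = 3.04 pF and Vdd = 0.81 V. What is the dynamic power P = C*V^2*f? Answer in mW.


Step 1: V^2 = 0.81^2 = 0.6561 V^2
Step 2: P = C*V^2*f = 3.04e-12 F * 0.6561 * 2.3e9 Hz
Step 3: P = 4.5874512e-03 W
Step 4: P = 4.587 mW

4.587


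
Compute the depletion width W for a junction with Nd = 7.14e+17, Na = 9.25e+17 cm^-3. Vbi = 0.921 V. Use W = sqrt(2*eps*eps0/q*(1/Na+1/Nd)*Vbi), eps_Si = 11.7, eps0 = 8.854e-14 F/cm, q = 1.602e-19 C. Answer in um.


Step 1: 1/Na + 1/Nd = 1/9.25e+17 + 1/7.14e+17 = 2.48164e-18
Step 2: 2*eps*eps0/q = 2*11.7*8.854e-14/1.602e-19 = 1.293281e+07
Step 3: W^2 = 1.293281e+07 * 2.48164e-18 * 0.921 = 2.95591e-11
Step 4: W = sqrt(2.95591e-11) = 5.437e-06 cm = 0.05437 um

0.05437


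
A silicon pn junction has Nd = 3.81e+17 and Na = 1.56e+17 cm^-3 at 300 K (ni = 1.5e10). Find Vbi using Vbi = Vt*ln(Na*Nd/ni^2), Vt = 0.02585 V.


Step 1: Compute Na*Nd/ni^2 = 1.56e+17 * 3.81e+17 / (1.5e10)^2 = 2.6416e+14
Step 2: ln(2.6416e+14) = 33.2076
Step 3: Vbi = 0.02585 * 33.2076 = 0.858 V

0.858


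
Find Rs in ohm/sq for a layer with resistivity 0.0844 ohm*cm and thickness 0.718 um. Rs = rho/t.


Step 1: Convert thickness to cm: t = 0.718 um = 7.1800e-05 cm
Step 2: Rs = rho / t = 0.0844 / 7.1800e-05
Step 3: Rs = 1175.5 ohm/sq

1175.5


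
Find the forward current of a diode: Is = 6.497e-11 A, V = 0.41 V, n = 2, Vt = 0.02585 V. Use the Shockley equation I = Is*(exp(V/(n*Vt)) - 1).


Step 1: V/(n*Vt) = 0.41/(2*0.02585) = 7.9304
Step 2: exp(7.9304) = 2.7805e+03
Step 3: I = 6.497e-11 * (2.7805e+03 - 1) = 1.81e-07 A

1.81e-07


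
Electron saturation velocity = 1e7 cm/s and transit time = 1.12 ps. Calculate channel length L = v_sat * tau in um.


Step 1: tau in seconds = 1.12 ps * 1e-12 = 1.1200e-12 s
Step 2: L = v_sat * tau = 1e7 * 1.1200e-12 = 1.1200e-05 cm
Step 3: L in um = 1.1200e-05 * 1e4 = 0.112 um

0.112


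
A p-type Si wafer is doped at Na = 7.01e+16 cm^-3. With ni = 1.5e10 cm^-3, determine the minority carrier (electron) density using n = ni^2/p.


Step 1: Majority hole concentration p ≈ Na = 7.01e+16 cm^-3
Step 2: n = ni^2 / Na = (1.5e10)^2 / 7.01e+16
Step 3: n = 3.21e+03 cm^-3

3.21e+03


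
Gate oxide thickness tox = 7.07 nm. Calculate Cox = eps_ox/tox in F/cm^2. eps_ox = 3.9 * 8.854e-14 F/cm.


Step 1: eps_ox = 3.9 * 8.854e-14 = 3.45306e-13 F/cm
Step 2: tox in cm = 7.07 nm * 1e-7 = 7.0700e-07 cm
Step 3: Cox = 3.45306e-13 / 7.0700e-07 = 4.88e-07 F/cm^2

4.88e-07


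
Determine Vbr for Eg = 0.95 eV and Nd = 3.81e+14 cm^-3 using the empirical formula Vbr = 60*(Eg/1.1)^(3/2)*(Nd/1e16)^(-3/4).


Step 1: Eg/1.1 = 0.95/1.1 = 0.863636
Step 2: (Eg/1.1)^1.5 = 0.863636^1.5 = 0.802594
Step 3: (Nd/1e16)^(-0.75) = (0.0381)^(-0.75) = 11.595948
Step 4: Vbr = 60 * 0.802594 * 11.595948 = 558.4 V

558.4


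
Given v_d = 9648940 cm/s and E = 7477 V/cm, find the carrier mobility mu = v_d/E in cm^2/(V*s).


Step 1: mu = v_d / E
Step 2: mu = 9648940 / 7477
Step 3: mu = 1290.48 cm^2/(V*s)

1290.48


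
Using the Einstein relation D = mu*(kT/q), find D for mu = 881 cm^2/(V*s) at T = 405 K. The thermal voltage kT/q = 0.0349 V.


Step 1: D = mu * (kT/q)
Step 2: D = 881 * 0.0349
Step 3: D = 30.75 cm^2/s

30.75


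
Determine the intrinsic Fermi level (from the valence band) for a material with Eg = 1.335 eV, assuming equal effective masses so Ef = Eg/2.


Step 1: For an intrinsic semiconductor, the Fermi level sits at midgap.
Step 2: Ef = Eg / 2 = 1.335 / 2 = 0.6675 eV

0.6675


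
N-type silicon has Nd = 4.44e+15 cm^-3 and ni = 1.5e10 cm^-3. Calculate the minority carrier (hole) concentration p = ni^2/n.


Step 1: Since Nd >> ni, n ≈ Nd = 4.44e+15 cm^-3
Step 2: p = ni^2 / n = (1.5e10)^2 / 4.44e+15
Step 3: p = 2.25e20 / 4.44e+15 = 5.07e+04 cm^-3

5.07e+04


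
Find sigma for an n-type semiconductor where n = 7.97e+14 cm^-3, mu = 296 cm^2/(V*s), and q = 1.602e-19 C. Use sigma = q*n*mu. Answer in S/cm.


Step 1: sigma = q * n * mu
Step 2: sigma = 1.602e-19 * 7.97e+14 * 296
Step 3: sigma = 3.779e-02 S/cm

3.779e-02


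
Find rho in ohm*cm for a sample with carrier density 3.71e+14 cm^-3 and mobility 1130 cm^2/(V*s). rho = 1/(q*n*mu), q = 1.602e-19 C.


Step 1: sigma = q * n * mu = 1.602e-19 * 3.71e+14 * 1130 = 6.71606e-02 S/cm
Step 2: rho = 1 / sigma = 1 / 6.71606e-02 = 14.89 ohm*cm

14.89


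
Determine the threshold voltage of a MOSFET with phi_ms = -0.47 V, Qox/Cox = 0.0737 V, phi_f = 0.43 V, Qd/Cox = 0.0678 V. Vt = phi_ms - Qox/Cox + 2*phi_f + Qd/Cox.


Step 1: Vt = phi_ms - Qox/Cox + 2*phi_f + Qd/Cox
Step 2: Vt = -0.47 - 0.0737 + 2*0.43 + 0.0678
Step 3: Vt = -0.47 - 0.0737 + 0.86 + 0.0678
Step 4: Vt = 0.3841 V

0.3841


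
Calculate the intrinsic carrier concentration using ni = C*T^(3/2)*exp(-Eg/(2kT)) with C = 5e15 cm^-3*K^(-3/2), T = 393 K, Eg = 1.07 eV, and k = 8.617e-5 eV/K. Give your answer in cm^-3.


Step 1: Compute kT = 8.617e-5 * 393 = 0.03386481 eV
Step 2: Exponent = -Eg/(2kT) = -1.07/(2*0.03386481) = -15.79811
Step 3: T^(3/2) = 393^1.5 = 7790.92
Step 4: ni = 5e15 * 7790.92 * exp(-15.79811) = 5.36e+12 cm^-3

5.36e+12


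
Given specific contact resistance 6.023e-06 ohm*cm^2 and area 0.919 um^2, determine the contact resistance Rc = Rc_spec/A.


Step 1: Convert area to cm^2: 0.919 um^2 = 9.1900e-09 cm^2
Step 2: Rc = Rc_spec / A = 6.023e-06 / 9.1900e-09
Step 3: Rc = 6.55e+02 ohms

6.55e+02


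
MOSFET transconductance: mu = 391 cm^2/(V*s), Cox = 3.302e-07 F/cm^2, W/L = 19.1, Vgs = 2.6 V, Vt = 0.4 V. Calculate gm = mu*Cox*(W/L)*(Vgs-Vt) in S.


Step 1: Vov = Vgs - Vt = 2.6 - 0.4 = 2.2 V
Step 2: gm = mu * Cox * (W/L) * Vov
Step 3: gm = 391 * 3.302e-07 * 19.1 * 2.2 = 5.43e-03 S

5.43e-03


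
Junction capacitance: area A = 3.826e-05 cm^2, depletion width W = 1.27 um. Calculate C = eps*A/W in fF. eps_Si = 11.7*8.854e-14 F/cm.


Step 1: eps_Si = 11.7 * 8.854e-14 = 1.035918e-12 F/cm
Step 2: W in cm = 1.27 * 1e-4 = 1.27e-04 cm
Step 3: C = 1.035918e-12 * 3.826e-05 / 1.27e-04 = 3.120805e-13 F
Step 4: C = 312.08 fF

312.08


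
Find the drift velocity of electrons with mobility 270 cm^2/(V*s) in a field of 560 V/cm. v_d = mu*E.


Step 1: v_d = mu * E
Step 2: v_d = 270 * 560 = 151200
Step 3: v_d = 1.51e+05 cm/s

1.51e+05


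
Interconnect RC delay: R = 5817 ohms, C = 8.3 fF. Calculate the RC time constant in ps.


Step 1: tau = R * C
Step 2: tau = 5817 * 8.3 fF = 5817 * 8.3e-15 F
Step 3: tau = 4.82811e-11 s = 48.2811 ps

48.2811


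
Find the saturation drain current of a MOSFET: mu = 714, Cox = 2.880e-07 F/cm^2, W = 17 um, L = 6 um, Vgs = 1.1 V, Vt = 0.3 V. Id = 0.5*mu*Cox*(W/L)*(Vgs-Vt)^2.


Step 1: Overdrive voltage Vov = Vgs - Vt = 1.1 - 0.3 = 0.8 V
Step 2: W/L = 17/6 = 2.83333
Step 3: Id = 0.5 * 714 * 2.880e-07 * 2.83333 * 0.8^2
Step 4: Id = 1.86e-04 A

1.86e-04


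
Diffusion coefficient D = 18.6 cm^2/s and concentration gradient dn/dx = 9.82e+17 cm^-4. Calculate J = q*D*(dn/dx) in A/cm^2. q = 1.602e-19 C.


Step 1: J = q * D * (dn/dx)
Step 2: J = 1.602e-19 * 18.6 * 9.82e+17
Step 3: J = 2.93e+00 A/cm^2

2.93e+00


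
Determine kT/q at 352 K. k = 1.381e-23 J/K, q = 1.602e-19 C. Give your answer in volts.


Step 1: kT = 1.381e-23 * 352 = 4.86112e-21 J
Step 2: Vt = kT/q = 4.86112e-21 / 1.602e-19
Step 3: Vt = 0.03034 V

0.03034


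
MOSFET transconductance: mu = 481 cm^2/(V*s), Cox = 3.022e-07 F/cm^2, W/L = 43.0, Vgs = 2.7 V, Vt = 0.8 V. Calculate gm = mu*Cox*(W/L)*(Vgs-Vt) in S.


Step 1: Vov = Vgs - Vt = 2.7 - 0.8 = 1.9 V
Step 2: gm = mu * Cox * (W/L) * Vov
Step 3: gm = 481 * 3.022e-07 * 43.0 * 1.9 = 1.19e-02 S

1.19e-02


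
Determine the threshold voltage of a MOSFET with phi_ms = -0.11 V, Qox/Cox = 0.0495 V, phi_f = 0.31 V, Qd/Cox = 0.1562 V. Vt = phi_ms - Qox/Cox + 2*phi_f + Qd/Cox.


Step 1: Vt = phi_ms - Qox/Cox + 2*phi_f + Qd/Cox
Step 2: Vt = -0.11 - 0.0495 + 2*0.31 + 0.1562
Step 3: Vt = -0.11 - 0.0495 + 0.62 + 0.1562
Step 4: Vt = 0.6167 V

0.6167


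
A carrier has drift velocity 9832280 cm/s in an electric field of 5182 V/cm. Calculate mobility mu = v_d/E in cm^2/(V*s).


Step 1: mu = v_d / E
Step 2: mu = 9832280 / 5182
Step 3: mu = 1897.39 cm^2/(V*s)

1897.39


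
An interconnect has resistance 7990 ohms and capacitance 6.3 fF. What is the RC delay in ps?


Step 1: tau = R * C
Step 2: tau = 7990 * 6.3 fF = 7990 * 6.3e-15 F
Step 3: tau = 5.0337e-11 s = 50.337 ps

50.337


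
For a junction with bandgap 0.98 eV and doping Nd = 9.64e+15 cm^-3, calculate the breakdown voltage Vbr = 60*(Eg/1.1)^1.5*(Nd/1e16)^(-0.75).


Step 1: Eg/1.1 = 0.98/1.1 = 0.890909
Step 2: (Eg/1.1)^1.5 = 0.890909^1.5 = 0.840911
Step 3: (Nd/1e16)^(-0.75) = (0.964)^(-0.75) = 1.027880
Step 4: Vbr = 60 * 0.840911 * 1.027880 = 51.9 V

51.9


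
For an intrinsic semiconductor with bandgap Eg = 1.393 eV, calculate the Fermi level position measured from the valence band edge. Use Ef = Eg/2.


Step 1: For an intrinsic semiconductor, the Fermi level sits at midgap.
Step 2: Ef = Eg / 2 = 1.393 / 2 = 0.6965 eV

0.6965


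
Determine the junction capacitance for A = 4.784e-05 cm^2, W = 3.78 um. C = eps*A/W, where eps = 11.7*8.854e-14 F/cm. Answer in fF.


Step 1: eps_Si = 11.7 * 8.854e-14 = 1.035918e-12 F/cm
Step 2: W in cm = 3.78 * 1e-4 = 3.78e-04 cm
Step 3: C = 1.035918e-12 * 4.784e-05 / 3.78e-04 = 1.311067e-13 F
Step 4: C = 131.11 fF

131.11


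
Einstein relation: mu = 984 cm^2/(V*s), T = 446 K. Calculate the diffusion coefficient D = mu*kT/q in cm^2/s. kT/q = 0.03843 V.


Step 1: D = mu * (kT/q)
Step 2: D = 984 * 0.03843
Step 3: D = 37.82 cm^2/s

37.82


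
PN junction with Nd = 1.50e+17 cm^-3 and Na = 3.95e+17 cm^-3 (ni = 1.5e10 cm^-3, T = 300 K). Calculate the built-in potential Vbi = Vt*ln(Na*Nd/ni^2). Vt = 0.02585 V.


Step 1: Compute Na*Nd/ni^2 = 3.95e+17 * 1.50e+17 / (1.5e10)^2 = 2.6333e+14
Step 2: ln(2.6333e+14) = 33.2044
Step 3: Vbi = 0.02585 * 33.2044 = 0.858 V

0.858


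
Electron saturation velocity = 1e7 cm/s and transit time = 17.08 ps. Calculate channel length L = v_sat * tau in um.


Step 1: tau in seconds = 17.08 ps * 1e-12 = 1.7080e-11 s
Step 2: L = v_sat * tau = 1e7 * 1.7080e-11 = 1.7080e-04 cm
Step 3: L in um = 1.7080e-04 * 1e4 = 1.708 um

1.708


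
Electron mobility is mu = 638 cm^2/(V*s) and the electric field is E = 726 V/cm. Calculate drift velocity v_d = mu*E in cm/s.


Step 1: v_d = mu * E
Step 2: v_d = 638 * 726 = 463188
Step 3: v_d = 4.63e+05 cm/s

4.63e+05


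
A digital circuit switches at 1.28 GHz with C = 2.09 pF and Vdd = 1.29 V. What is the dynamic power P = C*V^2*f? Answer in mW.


Step 1: V^2 = 1.29^2 = 1.6641 V^2
Step 2: P = C*V^2*f = 2.09e-12 F * 1.6641 * 1.28e9 Hz
Step 3: P = 4.45180032e-03 W
Step 4: P = 4.452 mW

4.452


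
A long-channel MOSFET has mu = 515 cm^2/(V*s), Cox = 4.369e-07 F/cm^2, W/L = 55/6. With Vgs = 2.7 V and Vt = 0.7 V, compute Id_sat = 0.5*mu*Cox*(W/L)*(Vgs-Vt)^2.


Step 1: Overdrive voltage Vov = Vgs - Vt = 2.7 - 0.7 = 2.0 V
Step 2: W/L = 55/6 = 9.16667
Step 3: Id = 0.5 * 515 * 4.369e-07 * 9.16667 * 2.0^2
Step 4: Id = 4.13e-03 A

4.13e-03


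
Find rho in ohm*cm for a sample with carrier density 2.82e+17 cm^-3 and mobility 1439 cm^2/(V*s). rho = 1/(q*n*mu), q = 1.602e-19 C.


Step 1: sigma = q * n * mu = 1.602e-19 * 2.82e+17 * 1439 = 6.50088e+01 S/cm
Step 2: rho = 1 / sigma = 1 / 6.50088e+01 = 0.01538 ohm*cm

0.01538


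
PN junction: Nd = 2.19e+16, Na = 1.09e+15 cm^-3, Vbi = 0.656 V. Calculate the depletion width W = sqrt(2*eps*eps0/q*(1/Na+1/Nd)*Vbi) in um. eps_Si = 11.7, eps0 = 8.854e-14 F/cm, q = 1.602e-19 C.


Step 1: 1/Na + 1/Nd = 1/1.09e+15 + 1/2.19e+16 = 9.63093e-16
Step 2: 2*eps*eps0/q = 2*11.7*8.854e-14/1.602e-19 = 1.293281e+07
Step 3: W^2 = 1.293281e+07 * 9.63093e-16 * 0.656 = 8.17081e-09
Step 4: W = sqrt(8.17081e-09) = 9.039e-05 cm = 0.9039 um

0.9039


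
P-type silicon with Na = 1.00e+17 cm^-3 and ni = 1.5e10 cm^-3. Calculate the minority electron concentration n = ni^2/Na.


Step 1: Majority hole concentration p ≈ Na = 1.00e+17 cm^-3
Step 2: n = ni^2 / Na = (1.5e10)^2 / 1.00e+17
Step 3: n = 2.25e+03 cm^-3

2.25e+03


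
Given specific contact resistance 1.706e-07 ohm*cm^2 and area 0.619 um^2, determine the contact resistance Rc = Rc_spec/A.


Step 1: Convert area to cm^2: 0.619 um^2 = 6.1900e-09 cm^2
Step 2: Rc = Rc_spec / A = 1.706e-07 / 6.1900e-09
Step 3: Rc = 2.76e+01 ohms

2.76e+01


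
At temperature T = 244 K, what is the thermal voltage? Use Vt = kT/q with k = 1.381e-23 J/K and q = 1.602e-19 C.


Step 1: kT = 1.381e-23 * 244 = 3.36964e-21 J
Step 2: Vt = kT/q = 3.36964e-21 / 1.602e-19
Step 3: Vt = 0.02103 V

0.02103


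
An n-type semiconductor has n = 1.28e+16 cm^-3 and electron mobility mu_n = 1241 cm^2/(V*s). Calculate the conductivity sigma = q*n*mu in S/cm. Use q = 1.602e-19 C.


Step 1: sigma = q * n * mu
Step 2: sigma = 1.602e-19 * 1.28e+16 * 1241
Step 3: sigma = 2.545e+00 S/cm

2.545e+00


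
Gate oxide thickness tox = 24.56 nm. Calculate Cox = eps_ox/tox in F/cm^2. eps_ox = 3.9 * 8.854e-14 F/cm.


Step 1: eps_ox = 3.9 * 8.854e-14 = 3.45306e-13 F/cm
Step 2: tox in cm = 24.56 nm * 1e-7 = 2.4560e-06 cm
Step 3: Cox = 3.45306e-13 / 2.4560e-06 = 1.41e-07 F/cm^2

1.41e-07


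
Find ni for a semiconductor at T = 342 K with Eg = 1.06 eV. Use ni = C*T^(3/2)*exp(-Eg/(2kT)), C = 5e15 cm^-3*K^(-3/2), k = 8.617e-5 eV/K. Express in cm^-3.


Step 1: Compute kT = 8.617e-5 * 342 = 0.02947014 eV
Step 2: Exponent = -Eg/(2kT) = -1.06/(2*0.02947014) = -17.98431
Step 3: T^(3/2) = 342^1.5 = 6324.69
Step 4: ni = 5e15 * 6324.69 * exp(-17.98431) = 4.89e+11 cm^-3

4.89e+11


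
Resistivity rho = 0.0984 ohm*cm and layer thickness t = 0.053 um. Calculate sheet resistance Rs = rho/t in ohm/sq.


Step 1: Convert thickness to cm: t = 0.053 um = 5.3000e-06 cm
Step 2: Rs = rho / t = 0.0984 / 5.3000e-06
Step 3: Rs = 18566.0 ohm/sq

18566.0


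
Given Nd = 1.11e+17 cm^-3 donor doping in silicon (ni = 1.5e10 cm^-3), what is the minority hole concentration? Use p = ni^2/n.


Step 1: Since Nd >> ni, n ≈ Nd = 1.11e+17 cm^-3
Step 2: p = ni^2 / n = (1.5e10)^2 / 1.11e+17
Step 3: p = 2.25e20 / 1.11e+17 = 2.03e+03 cm^-3

2.03e+03


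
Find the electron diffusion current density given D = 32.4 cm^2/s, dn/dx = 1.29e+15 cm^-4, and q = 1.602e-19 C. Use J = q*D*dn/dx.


Step 1: J = q * D * (dn/dx)
Step 2: J = 1.602e-19 * 32.4 * 1.29e+15
Step 3: J = 6.70e-03 A/cm^2

6.70e-03


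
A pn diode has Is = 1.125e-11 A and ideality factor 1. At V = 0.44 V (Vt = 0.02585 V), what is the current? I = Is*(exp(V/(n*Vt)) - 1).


Step 1: V/(n*Vt) = 0.44/(1*0.02585) = 17.0213
Step 2: exp(17.0213) = 2.4675e+07
Step 3: I = 1.125e-11 * (2.4675e+07 - 1) = 2.78e-04 A

2.78e-04


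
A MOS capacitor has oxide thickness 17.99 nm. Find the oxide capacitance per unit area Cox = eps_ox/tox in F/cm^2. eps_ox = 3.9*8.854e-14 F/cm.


Step 1: eps_ox = 3.9 * 8.854e-14 = 3.45306e-13 F/cm
Step 2: tox in cm = 17.99 nm * 1e-7 = 1.7990e-06 cm
Step 3: Cox = 3.45306e-13 / 1.7990e-06 = 1.92e-07 F/cm^2

1.92e-07


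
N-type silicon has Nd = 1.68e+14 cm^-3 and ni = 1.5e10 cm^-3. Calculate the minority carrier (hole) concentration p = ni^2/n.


Step 1: Since Nd >> ni, n ≈ Nd = 1.68e+14 cm^-3
Step 2: p = ni^2 / n = (1.5e10)^2 / 1.68e+14
Step 3: p = 2.25e20 / 1.68e+14 = 1.34e+06 cm^-3

1.34e+06


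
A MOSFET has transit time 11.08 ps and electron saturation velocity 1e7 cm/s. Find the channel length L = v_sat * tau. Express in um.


Step 1: tau in seconds = 11.08 ps * 1e-12 = 1.1080e-11 s
Step 2: L = v_sat * tau = 1e7 * 1.1080e-11 = 1.1080e-04 cm
Step 3: L in um = 1.1080e-04 * 1e4 = 1.108 um

1.108


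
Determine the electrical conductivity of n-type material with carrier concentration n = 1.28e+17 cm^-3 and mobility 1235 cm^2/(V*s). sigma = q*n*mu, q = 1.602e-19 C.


Step 1: sigma = q * n * mu
Step 2: sigma = 1.602e-19 * 1.28e+17 * 1235
Step 3: sigma = 2.532e+01 S/cm

2.532e+01


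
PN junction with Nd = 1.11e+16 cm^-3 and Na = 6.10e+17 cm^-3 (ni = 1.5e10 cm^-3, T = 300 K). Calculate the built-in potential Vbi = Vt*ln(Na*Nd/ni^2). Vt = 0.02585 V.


Step 1: Compute Na*Nd/ni^2 = 6.10e+17 * 1.11e+16 / (1.5e10)^2 = 3.0093e+13
Step 2: ln(3.0093e+13) = 31.0353
Step 3: Vbi = 0.02585 * 31.0353 = 0.802 V

0.802


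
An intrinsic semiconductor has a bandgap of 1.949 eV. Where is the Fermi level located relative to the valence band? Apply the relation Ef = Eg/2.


Step 1: For an intrinsic semiconductor, the Fermi level sits at midgap.
Step 2: Ef = Eg / 2 = 1.949 / 2 = 0.9745 eV

0.9745


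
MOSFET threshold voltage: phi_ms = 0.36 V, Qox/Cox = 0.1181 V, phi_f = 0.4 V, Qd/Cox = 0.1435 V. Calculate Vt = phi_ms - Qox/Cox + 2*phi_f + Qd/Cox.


Step 1: Vt = phi_ms - Qox/Cox + 2*phi_f + Qd/Cox
Step 2: Vt = 0.36 - 0.1181 + 2*0.4 + 0.1435
Step 3: Vt = 0.36 - 0.1181 + 0.8 + 0.1435
Step 4: Vt = 1.1854 V

1.1854


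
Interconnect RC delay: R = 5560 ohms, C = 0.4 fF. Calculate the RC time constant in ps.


Step 1: tau = R * C
Step 2: tau = 5560 * 0.4 fF = 5560 * 4.0e-16 F
Step 3: tau = 2.224e-12 s = 2.224 ps

2.224


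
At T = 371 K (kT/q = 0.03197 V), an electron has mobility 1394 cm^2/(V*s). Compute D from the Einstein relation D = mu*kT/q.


Step 1: D = mu * (kT/q)
Step 2: D = 1394 * 0.03197
Step 3: D = 44.57 cm^2/s

44.57


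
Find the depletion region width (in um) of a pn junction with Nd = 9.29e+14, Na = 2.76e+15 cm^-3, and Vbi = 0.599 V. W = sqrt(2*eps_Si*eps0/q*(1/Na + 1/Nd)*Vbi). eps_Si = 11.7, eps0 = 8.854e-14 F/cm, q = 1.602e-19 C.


Step 1: 1/Na + 1/Nd = 1/2.76e+15 + 1/9.29e+14 = 1.43875e-15
Step 2: 2*eps*eps0/q = 2*11.7*8.854e-14/1.602e-19 = 1.293281e+07
Step 3: W^2 = 1.293281e+07 * 1.43875e-15 * 0.599 = 1.11456e-08
Step 4: W = sqrt(1.11456e-08) = 1.056e-04 cm = 1.056 um

1.056


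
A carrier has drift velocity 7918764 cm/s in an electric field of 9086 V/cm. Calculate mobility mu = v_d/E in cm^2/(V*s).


Step 1: mu = v_d / E
Step 2: mu = 7918764 / 9086
Step 3: mu = 871.53 cm^2/(V*s)

871.53


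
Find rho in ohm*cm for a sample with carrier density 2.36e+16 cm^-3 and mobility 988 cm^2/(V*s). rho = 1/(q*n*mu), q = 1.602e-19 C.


Step 1: sigma = q * n * mu = 1.602e-19 * 2.36e+16 * 988 = 3.73535e+00 S/cm
Step 2: rho = 1 / sigma = 1 / 3.73535e+00 = 0.2677 ohm*cm

0.2677


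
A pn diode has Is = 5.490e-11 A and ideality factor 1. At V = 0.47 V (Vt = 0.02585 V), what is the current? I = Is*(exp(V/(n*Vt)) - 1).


Step 1: V/(n*Vt) = 0.47/(1*0.02585) = 18.1818
Step 2: exp(18.1818) = 7.8751e+07
Step 3: I = 5.490e-11 * (7.8751e+07 - 1) = 4.32e-03 A

4.32e-03


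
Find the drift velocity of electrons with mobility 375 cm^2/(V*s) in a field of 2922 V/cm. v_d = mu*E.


Step 1: v_d = mu * E
Step 2: v_d = 375 * 2922 = 1095750
Step 3: v_d = 1.10e+06 cm/s

1.10e+06


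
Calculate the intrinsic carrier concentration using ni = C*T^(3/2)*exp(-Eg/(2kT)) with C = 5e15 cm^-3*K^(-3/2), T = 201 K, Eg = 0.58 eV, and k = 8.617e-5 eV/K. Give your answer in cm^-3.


Step 1: Compute kT = 8.617e-5 * 201 = 0.01732017 eV
Step 2: Exponent = -Eg/(2kT) = -0.58/(2*0.01732017) = -16.74348
Step 3: T^(3/2) = 201^1.5 = 2849.67
Step 4: ni = 5e15 * 2849.67 * exp(-16.74348) = 7.62e+11 cm^-3

7.62e+11


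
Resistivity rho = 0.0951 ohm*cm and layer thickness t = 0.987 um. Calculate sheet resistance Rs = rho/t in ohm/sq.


Step 1: Convert thickness to cm: t = 0.987 um = 9.8700e-05 cm
Step 2: Rs = rho / t = 0.0951 / 9.8700e-05
Step 3: Rs = 963.5 ohm/sq

963.5


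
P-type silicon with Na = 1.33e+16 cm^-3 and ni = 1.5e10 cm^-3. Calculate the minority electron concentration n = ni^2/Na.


Step 1: Majority hole concentration p ≈ Na = 1.33e+16 cm^-3
Step 2: n = ni^2 / Na = (1.5e10)^2 / 1.33e+16
Step 3: n = 1.69e+04 cm^-3

1.69e+04


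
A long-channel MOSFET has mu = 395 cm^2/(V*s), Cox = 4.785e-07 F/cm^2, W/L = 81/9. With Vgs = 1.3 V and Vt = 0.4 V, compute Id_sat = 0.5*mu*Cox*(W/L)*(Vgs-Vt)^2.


Step 1: Overdrive voltage Vov = Vgs - Vt = 1.3 - 0.4 = 0.9 V
Step 2: W/L = 81/9 = 9
Step 3: Id = 0.5 * 395 * 4.785e-07 * 9 * 0.9^2
Step 4: Id = 6.89e-04 A

6.89e-04


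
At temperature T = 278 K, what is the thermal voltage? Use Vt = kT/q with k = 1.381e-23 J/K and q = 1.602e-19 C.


Step 1: kT = 1.381e-23 * 278 = 3.83918e-21 J
Step 2: Vt = kT/q = 3.83918e-21 / 1.602e-19
Step 3: Vt = 0.02396 V

0.02396


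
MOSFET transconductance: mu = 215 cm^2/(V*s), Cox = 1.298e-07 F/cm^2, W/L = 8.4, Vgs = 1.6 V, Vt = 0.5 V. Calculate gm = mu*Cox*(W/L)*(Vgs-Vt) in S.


Step 1: Vov = Vgs - Vt = 1.6 - 0.5 = 1.1 V
Step 2: gm = mu * Cox * (W/L) * Vov
Step 3: gm = 215 * 1.298e-07 * 8.4 * 1.1 = 2.58e-04 S

2.58e-04


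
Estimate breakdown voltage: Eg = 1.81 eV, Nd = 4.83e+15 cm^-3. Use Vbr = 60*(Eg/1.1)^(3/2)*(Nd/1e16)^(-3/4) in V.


Step 1: Eg/1.1 = 1.81/1.1 = 1.645455
Step 2: (Eg/1.1)^1.5 = 1.645455^1.5 = 2.110712
Step 3: (Nd/1e16)^(-0.75) = (0.483)^(-0.75) = 1.725995
Step 4: Vbr = 60 * 2.110712 * 1.725995 = 218.6 V

218.6


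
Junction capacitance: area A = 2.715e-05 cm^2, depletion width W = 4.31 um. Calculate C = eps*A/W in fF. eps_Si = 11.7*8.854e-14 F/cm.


Step 1: eps_Si = 11.7 * 8.854e-14 = 1.035918e-12 F/cm
Step 2: W in cm = 4.31 * 1e-4 = 4.31e-04 cm
Step 3: C = 1.035918e-12 * 2.715e-05 / 4.31e-04 = 6.525562e-14 F
Step 4: C = 65.26 fF

65.26


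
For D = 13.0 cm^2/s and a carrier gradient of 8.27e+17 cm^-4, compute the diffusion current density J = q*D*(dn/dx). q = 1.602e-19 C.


Step 1: J = q * D * (dn/dx)
Step 2: J = 1.602e-19 * 13.0 * 8.27e+17
Step 3: J = 1.72e+00 A/cm^2

1.72e+00


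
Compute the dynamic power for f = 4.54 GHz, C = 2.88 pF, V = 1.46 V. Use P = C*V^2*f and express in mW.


Step 1: V^2 = 1.46^2 = 2.1316 V^2
Step 2: P = C*V^2*f = 2.88e-12 F * 2.1316 * 4.54e9 Hz
Step 3: P = 2.787109632e-02 W
Step 4: P = 27.871 mW

27.871


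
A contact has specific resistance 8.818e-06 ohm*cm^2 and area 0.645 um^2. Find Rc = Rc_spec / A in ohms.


Step 1: Convert area to cm^2: 0.645 um^2 = 6.4500e-09 cm^2
Step 2: Rc = Rc_spec / A = 8.818e-06 / 6.4500e-09
Step 3: Rc = 1.37e+03 ohms

1.37e+03


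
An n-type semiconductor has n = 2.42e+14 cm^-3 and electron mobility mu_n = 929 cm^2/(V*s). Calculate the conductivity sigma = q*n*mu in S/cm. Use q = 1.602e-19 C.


Step 1: sigma = q * n * mu
Step 2: sigma = 1.602e-19 * 2.42e+14 * 929
Step 3: sigma = 3.602e-02 S/cm

3.602e-02


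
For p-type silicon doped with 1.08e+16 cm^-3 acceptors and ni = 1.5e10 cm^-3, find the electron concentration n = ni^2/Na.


Step 1: Majority hole concentration p ≈ Na = 1.08e+16 cm^-3
Step 2: n = ni^2 / Na = (1.5e10)^2 / 1.08e+16
Step 3: n = 2.08e+04 cm^-3

2.08e+04


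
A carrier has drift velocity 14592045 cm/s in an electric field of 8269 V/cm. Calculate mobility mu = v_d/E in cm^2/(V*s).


Step 1: mu = v_d / E
Step 2: mu = 14592045 / 8269
Step 3: mu = 1764.67 cm^2/(V*s)

1764.67


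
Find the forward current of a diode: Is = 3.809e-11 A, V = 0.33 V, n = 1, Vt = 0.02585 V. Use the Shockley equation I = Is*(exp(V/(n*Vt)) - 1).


Step 1: V/(n*Vt) = 0.33/(1*0.02585) = 12.7660
Step 2: exp(12.7660) = 3.5011e+05
Step 3: I = 3.809e-11 * (3.5011e+05 - 1) = 1.33e-05 A

1.33e-05


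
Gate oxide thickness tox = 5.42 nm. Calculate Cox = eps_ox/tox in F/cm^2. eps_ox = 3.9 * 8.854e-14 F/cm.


Step 1: eps_ox = 3.9 * 8.854e-14 = 3.45306e-13 F/cm
Step 2: tox in cm = 5.42 nm * 1e-7 = 5.4200e-07 cm
Step 3: Cox = 3.45306e-13 / 5.4200e-07 = 6.37e-07 F/cm^2

6.37e-07


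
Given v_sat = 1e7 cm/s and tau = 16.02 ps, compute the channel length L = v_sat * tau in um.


Step 1: tau in seconds = 16.02 ps * 1e-12 = 1.6020e-11 s
Step 2: L = v_sat * tau = 1e7 * 1.6020e-11 = 1.6020e-04 cm
Step 3: L in um = 1.6020e-04 * 1e4 = 1.602 um

1.602


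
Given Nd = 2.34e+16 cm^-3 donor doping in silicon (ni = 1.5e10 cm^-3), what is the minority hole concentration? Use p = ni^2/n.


Step 1: Since Nd >> ni, n ≈ Nd = 2.34e+16 cm^-3
Step 2: p = ni^2 / n = (1.5e10)^2 / 2.34e+16
Step 3: p = 2.25e20 / 2.34e+16 = 9.62e+03 cm^-3

9.62e+03


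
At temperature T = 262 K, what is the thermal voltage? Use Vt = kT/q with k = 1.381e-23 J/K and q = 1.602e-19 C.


Step 1: kT = 1.381e-23 * 262 = 3.61822e-21 J
Step 2: Vt = kT/q = 3.61822e-21 / 1.602e-19
Step 3: Vt = 0.02259 V

0.02259


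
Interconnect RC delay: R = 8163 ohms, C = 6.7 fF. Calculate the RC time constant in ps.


Step 1: tau = R * C
Step 2: tau = 8163 * 6.7 fF = 8163 * 6.7e-15 F
Step 3: tau = 5.46921e-11 s = 54.6921 ps

54.6921


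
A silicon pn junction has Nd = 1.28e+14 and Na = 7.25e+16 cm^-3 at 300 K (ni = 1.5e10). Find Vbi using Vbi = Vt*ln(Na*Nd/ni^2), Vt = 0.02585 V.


Step 1: Compute Na*Nd/ni^2 = 7.25e+16 * 1.28e+14 / (1.5e10)^2 = 4.1244e+10
Step 2: ln(4.1244e+10) = 24.4428
Step 3: Vbi = 0.02585 * 24.4428 = 0.632 V

0.632


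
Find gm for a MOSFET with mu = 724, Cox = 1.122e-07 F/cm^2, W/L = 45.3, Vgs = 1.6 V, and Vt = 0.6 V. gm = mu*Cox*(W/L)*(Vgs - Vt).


Step 1: Vov = Vgs - Vt = 1.6 - 0.6 = 1.0 V
Step 2: gm = mu * Cox * (W/L) * Vov
Step 3: gm = 724 * 1.122e-07 * 45.3 * 1.0 = 3.68e-03 S

3.68e-03


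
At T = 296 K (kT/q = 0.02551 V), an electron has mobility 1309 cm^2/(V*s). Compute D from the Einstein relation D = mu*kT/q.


Step 1: D = mu * (kT/q)
Step 2: D = 1309 * 0.02551
Step 3: D = 33.39 cm^2/s

33.39


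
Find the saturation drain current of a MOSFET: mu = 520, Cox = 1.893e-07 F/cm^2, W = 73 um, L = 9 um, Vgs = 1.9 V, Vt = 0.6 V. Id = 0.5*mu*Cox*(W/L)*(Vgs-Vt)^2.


Step 1: Overdrive voltage Vov = Vgs - Vt = 1.9 - 0.6 = 1.3 V
Step 2: W/L = 73/9 = 8.11111
Step 3: Id = 0.5 * 520 * 1.893e-07 * 8.11111 * 1.3^2
Step 4: Id = 6.75e-04 A

6.75e-04


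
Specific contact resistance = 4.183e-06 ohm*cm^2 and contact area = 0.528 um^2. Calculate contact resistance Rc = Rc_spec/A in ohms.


Step 1: Convert area to cm^2: 0.528 um^2 = 5.2800e-09 cm^2
Step 2: Rc = Rc_spec / A = 4.183e-06 / 5.2800e-09
Step 3: Rc = 7.92e+02 ohms

7.92e+02


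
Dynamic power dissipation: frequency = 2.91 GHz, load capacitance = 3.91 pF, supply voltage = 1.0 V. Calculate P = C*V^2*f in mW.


Step 1: V^2 = 1.0^2 = 1.0 V^2
Step 2: P = C*V^2*f = 3.91e-12 F * 1.0 * 2.91e9 Hz
Step 3: P = 1.13781e-02 W
Step 4: P = 11.378 mW

11.378


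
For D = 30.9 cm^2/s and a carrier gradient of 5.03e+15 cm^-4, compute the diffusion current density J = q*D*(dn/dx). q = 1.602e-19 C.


Step 1: J = q * D * (dn/dx)
Step 2: J = 1.602e-19 * 30.9 * 5.03e+15
Step 3: J = 2.49e-02 A/cm^2

2.49e-02


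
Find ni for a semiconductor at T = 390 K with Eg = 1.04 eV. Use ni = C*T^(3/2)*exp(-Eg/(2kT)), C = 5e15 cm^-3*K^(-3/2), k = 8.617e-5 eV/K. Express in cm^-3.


Step 1: Compute kT = 8.617e-5 * 390 = 0.0336063 eV
Step 2: Exponent = -Eg/(2kT) = -1.04/(2*0.0336063) = -15.47329
Step 3: T^(3/2) = 390^1.5 = 7701.88
Step 4: ni = 5e15 * 7701.88 * exp(-15.47329) = 7.34e+12 cm^-3

7.34e+12


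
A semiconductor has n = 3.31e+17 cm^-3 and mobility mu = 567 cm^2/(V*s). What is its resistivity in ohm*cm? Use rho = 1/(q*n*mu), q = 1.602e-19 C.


Step 1: sigma = q * n * mu = 1.602e-19 * 3.31e+17 * 567 = 3.00659e+01 S/cm
Step 2: rho = 1 / sigma = 1 / 3.00659e+01 = 0.03326 ohm*cm

0.03326


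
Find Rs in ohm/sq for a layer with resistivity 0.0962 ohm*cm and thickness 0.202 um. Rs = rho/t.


Step 1: Convert thickness to cm: t = 0.202 um = 2.0200e-05 cm
Step 2: Rs = rho / t = 0.0962 / 2.0200e-05
Step 3: Rs = 4762.4 ohm/sq

4762.4


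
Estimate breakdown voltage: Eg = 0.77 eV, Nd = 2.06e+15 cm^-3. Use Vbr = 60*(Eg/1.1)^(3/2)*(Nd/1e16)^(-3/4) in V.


Step 1: Eg/1.1 = 0.77/1.1 = 0.700000
Step 2: (Eg/1.1)^1.5 = 0.700000^1.5 = 0.585662
Step 3: (Nd/1e16)^(-0.75) = (0.206)^(-0.75) = 3.270390
Step 4: Vbr = 60 * 0.585662 * 3.270390 = 114.9 V

114.9


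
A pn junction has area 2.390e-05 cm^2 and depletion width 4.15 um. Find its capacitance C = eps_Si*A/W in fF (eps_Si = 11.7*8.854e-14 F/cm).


Step 1: eps_Si = 11.7 * 8.854e-14 = 1.035918e-12 F/cm
Step 2: W in cm = 4.15 * 1e-4 = 4.15e-04 cm
Step 3: C = 1.035918e-12 * 2.390e-05 / 4.15e-04 = 5.965889e-14 F
Step 4: C = 59.66 fF

59.66


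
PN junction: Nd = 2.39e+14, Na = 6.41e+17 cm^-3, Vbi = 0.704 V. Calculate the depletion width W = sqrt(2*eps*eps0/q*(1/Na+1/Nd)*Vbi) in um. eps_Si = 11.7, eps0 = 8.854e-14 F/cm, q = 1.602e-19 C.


Step 1: 1/Na + 1/Nd = 1/6.41e+17 + 1/2.39e+14 = 4.18566e-15
Step 2: 2*eps*eps0/q = 2*11.7*8.854e-14/1.602e-19 = 1.293281e+07
Step 3: W^2 = 1.293281e+07 * 4.18566e-15 * 0.704 = 3.81092e-08
Step 4: W = sqrt(3.81092e-08) = 1.952e-04 cm = 1.952 um

1.952


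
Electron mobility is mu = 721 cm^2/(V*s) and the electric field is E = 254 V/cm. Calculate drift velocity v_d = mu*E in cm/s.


Step 1: v_d = mu * E
Step 2: v_d = 721 * 254 = 183134
Step 3: v_d = 1.83e+05 cm/s

1.83e+05


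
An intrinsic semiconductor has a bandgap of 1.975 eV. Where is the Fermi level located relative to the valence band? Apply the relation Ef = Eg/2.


Step 1: For an intrinsic semiconductor, the Fermi level sits at midgap.
Step 2: Ef = Eg / 2 = 1.975 / 2 = 0.9875 eV

0.9875


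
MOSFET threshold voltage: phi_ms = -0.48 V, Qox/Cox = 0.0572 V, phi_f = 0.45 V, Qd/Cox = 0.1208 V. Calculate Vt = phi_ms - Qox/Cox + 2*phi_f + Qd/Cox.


Step 1: Vt = phi_ms - Qox/Cox + 2*phi_f + Qd/Cox
Step 2: Vt = -0.48 - 0.0572 + 2*0.45 + 0.1208
Step 3: Vt = -0.48 - 0.0572 + 0.9 + 0.1208
Step 4: Vt = 0.4836 V

0.4836


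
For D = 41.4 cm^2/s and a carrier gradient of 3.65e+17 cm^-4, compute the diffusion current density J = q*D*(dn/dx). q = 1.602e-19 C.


Step 1: J = q * D * (dn/dx)
Step 2: J = 1.602e-19 * 41.4 * 3.65e+17
Step 3: J = 2.42e+00 A/cm^2

2.42e+00


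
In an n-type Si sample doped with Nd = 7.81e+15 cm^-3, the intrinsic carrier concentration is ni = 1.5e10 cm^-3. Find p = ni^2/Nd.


Step 1: Since Nd >> ni, n ≈ Nd = 7.81e+15 cm^-3
Step 2: p = ni^2 / n = (1.5e10)^2 / 7.81e+15
Step 3: p = 2.25e20 / 7.81e+15 = 2.88e+04 cm^-3

2.88e+04
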